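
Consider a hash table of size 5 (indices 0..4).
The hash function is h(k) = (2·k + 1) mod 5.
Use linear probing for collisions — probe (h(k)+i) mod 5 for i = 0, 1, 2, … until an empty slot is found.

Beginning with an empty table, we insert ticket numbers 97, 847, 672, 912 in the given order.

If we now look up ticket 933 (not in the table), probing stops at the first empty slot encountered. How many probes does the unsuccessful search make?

Insert 97: h=0, slot 0 empty => index 0.
Insert 847: h=0, slot 0 occupied => index 1.
Insert 672: h=0, slots 0,1 occupied => index 2.
Insert 912: h=0, slots 0,1,2 occupied => index 3.
Table: [97, 847, 672, 912, ∅]
Lookup 933: h=2, probe 2,3,4 → slot 4 empty, not found.

3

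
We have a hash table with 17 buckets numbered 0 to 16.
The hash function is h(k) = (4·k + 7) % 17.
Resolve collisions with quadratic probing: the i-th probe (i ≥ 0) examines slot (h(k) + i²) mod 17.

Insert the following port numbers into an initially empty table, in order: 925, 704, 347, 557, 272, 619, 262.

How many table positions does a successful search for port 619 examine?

4

Insert 925: h=1, slot 1 empty → index 1.
Insert 704: h=1, slot 1 occupied → index 2.
Insert 347: h=1, slots 1,2 occupied → index 5.
Insert 557: h=8, slot 8 empty → index 8.
Insert 272: h=7, slot 7 empty → index 7.
Insert 619: h=1, slots 1,2,5 occupied → index 10.
Insert 262: h=1, slots 1,2,5,10 occupied → index 0.
Table: [262, 925, 704, —, —, 347, —, 272, 557, —, 619, —, —, —, —, —, —]
Lookup 619: h=1, probe 1,2,5,10 → found at 10.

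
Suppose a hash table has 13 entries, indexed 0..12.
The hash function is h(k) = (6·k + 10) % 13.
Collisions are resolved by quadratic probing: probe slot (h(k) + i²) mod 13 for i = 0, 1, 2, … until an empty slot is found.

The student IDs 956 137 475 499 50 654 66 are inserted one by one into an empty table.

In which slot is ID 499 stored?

2

Insert 956: h=0, slot 0 empty → index 0.
Insert 137: h=0, slot 0 occupied → index 1.
Insert 475: h=0, slots 0,1 occupied → index 4.
Insert 499: h=1, slot 1 occupied → index 2.
Insert 50: h=11, slot 11 empty → index 11.
Insert 654: h=8, slot 8 empty → index 8.
Insert 66: h=3, slot 3 empty → index 3.
Table: [956, 137, 499, 66, 475, _, _, _, 654, _, _, 50, _]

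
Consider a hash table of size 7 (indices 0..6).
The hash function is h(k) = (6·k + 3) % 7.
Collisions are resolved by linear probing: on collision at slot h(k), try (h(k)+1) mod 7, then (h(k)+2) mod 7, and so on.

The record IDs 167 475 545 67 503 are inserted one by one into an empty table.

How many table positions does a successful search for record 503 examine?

5

Insert 167: h=4, slot 4 empty => index 4.
Insert 475: h=4, slot 4 occupied => index 5.
Insert 545: h=4, slots 4,5 occupied => index 6.
Insert 67: h=6, slot 6 occupied => index 0.
Insert 503: h=4, slots 4,5,6,0 occupied => index 1.
Table: [67, 503, —, —, 167, 475, 545]
Lookup 503: h=4, probe 4,5,6,0,1 → found at 1.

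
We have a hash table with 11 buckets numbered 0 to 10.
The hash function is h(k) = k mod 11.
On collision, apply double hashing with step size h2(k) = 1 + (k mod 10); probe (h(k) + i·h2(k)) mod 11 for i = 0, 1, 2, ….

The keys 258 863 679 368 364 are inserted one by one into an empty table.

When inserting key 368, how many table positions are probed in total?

2

258 hashes to 5; slot 5 is free -> place at 5.
863 hashes to 5, h2=4; 5 taken -> place at 9.
679 hashes to 8; slot 8 is free -> place at 8.
368 hashes to 5, h2=9; 5 taken -> place at 3.
364 hashes to 1; slot 1 is free -> place at 1.
Table: [_, 364, _, 368, _, 258, _, _, 679, 863, _]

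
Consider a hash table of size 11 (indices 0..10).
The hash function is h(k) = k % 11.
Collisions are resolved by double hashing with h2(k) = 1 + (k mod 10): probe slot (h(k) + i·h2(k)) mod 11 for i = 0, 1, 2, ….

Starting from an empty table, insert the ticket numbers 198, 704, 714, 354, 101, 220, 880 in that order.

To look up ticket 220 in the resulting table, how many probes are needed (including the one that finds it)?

198 hashes to 0; slot 0 is free => place at 0.
704 hashes to 0, h2=5; 0 taken => place at 5.
714 hashes to 10; slot 10 is free => place at 10.
354 hashes to 2; slot 2 is free => place at 2.
101 hashes to 2, h2=2; 2 taken => place at 4.
220 hashes to 0, h2=1; 0 taken => place at 1.
880 hashes to 0, h2=1; 0,1,2 taken => place at 3.
Table: [198, 220, 354, 880, 101, 704, ∅, ∅, ∅, ∅, 714]
Lookup 220: h=0, h2=1, probe 0,1 → found at 1.

2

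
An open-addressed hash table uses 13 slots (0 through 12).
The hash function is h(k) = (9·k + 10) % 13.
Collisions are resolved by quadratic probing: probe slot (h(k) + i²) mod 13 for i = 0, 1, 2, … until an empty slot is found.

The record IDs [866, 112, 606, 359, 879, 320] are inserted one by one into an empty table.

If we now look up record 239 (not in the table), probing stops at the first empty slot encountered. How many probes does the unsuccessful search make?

866: h=4 => slot 4
112: h=4, probe 4,5 => slot 5
606: h=4, probe 4,5,8 => slot 8
359: h=4, probe 4,5,8,0 => slot 0
879: h=4, probe 4,5,8,0,7 => slot 7
320: h=4, probe 4,5,8,0,7,3 => slot 3
Table: [359, _, _, 320, 866, 112, _, 879, 606, _, _, _, _]
Lookup 239: h=3, probe 3,4,7,12 → slot 12 empty, not found.

4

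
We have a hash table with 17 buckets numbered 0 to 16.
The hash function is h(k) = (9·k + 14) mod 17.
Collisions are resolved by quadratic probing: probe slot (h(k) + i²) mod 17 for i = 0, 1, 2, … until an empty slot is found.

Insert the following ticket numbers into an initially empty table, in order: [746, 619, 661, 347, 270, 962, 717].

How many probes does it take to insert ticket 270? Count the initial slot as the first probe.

746 hashes to 13; slot 13 is free => place at 13.
619 hashes to 9; slot 9 is free => place at 9.
661 hashes to 13; 13 taken => place at 14.
347 hashes to 9; 9 taken => place at 10.
270 hashes to 13; 13,14 taken => place at 0.
962 hashes to 2; slot 2 is free => place at 2.
717 hashes to 7; slot 7 is free => place at 7.
Table: [270, —, 962, —, —, —, —, 717, —, 619, 347, —, —, 746, 661, —, —]

3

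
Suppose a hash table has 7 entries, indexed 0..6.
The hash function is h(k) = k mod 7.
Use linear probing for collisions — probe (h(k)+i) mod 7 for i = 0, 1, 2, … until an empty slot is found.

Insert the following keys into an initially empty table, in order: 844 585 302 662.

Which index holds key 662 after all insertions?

6

Insert 844: h=4, slot 4 empty -> index 4.
Insert 585: h=4, slot 4 occupied -> index 5.
Insert 302: h=1, slot 1 empty -> index 1.
Insert 662: h=4, slots 4,5 occupied -> index 6.
Table: [∅, 302, ∅, ∅, 844, 585, 662]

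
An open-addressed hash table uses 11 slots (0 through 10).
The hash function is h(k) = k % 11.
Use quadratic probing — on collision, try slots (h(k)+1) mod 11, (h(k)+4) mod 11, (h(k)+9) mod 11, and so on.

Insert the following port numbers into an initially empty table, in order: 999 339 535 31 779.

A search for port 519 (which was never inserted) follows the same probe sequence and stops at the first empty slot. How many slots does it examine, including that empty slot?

999: h=9 → slot 9
339: h=9, probe 9,10 → slot 10
535: h=7 → slot 7
31: h=9, probe 9,10,2 → slot 2
779: h=9, probe 9,10,2,7,3 → slot 3
Table: [—, —, 31, 779, —, —, —, 535, —, 999, 339]
Lookup 519: h=2, probe 2,3,6 → slot 6 empty, not found.

3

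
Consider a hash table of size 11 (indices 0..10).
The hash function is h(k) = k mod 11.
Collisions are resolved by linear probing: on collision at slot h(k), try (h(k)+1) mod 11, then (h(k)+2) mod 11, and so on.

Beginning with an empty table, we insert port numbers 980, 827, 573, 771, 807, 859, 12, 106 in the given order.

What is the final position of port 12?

7

980 hashes to 1; slot 1 is free -> place at 1.
827 hashes to 2; slot 2 is free -> place at 2.
573 hashes to 1; 1,2 taken -> place at 3.
771 hashes to 1; 1,2,3 taken -> place at 4.
807 hashes to 4; 4 taken -> place at 5.
859 hashes to 1; 1,2,3,4,5 taken -> place at 6.
12 hashes to 1; 1,2,3,4,5,6 taken -> place at 7.
106 hashes to 7; 7 taken -> place at 8.
Table: [∅, 980, 827, 573, 771, 807, 859, 12, 106, ∅, ∅]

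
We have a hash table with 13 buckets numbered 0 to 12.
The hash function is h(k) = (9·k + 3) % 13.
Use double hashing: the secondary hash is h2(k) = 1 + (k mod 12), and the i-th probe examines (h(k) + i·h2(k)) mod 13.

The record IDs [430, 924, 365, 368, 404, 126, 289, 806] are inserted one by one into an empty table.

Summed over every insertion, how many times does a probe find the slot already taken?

4

Insert 430: h=12, slot 12 empty => index 12.
Insert 924: h=12, h2=1, slot 12 occupied => index 0.
Insert 365: h=12, h2=6, slot 12 occupied => index 5.
Insert 368: h=0, h2=9, slot 0 occupied => index 9.
Insert 404: h=12, h2=9, slot 12 occupied => index 8.
Insert 126: h=6, slot 6 empty => index 6.
Insert 289: h=4, slot 4 empty => index 4.
Insert 806: h=3, slot 3 empty => index 3.
Table: [924, -, -, 806, 289, 365, 126, -, 404, 368, -, -, 430]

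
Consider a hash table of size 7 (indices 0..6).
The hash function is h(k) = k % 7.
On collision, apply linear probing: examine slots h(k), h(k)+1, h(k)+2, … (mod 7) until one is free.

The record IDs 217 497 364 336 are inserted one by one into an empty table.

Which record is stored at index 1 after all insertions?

217: h=0 -> slot 0
497: h=0, probe 0,1 -> slot 1
364: h=0, probe 0,1,2 -> slot 2
336: h=0, probe 0,1,2,3 -> slot 3
Table: [217, 497, 364, 336, ., ., .]

497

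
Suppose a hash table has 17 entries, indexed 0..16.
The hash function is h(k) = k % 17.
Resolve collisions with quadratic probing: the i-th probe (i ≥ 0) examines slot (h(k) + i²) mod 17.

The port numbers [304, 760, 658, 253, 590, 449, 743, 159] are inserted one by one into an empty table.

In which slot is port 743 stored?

11

304: h=15 -> slot 15
760: h=12 -> slot 12
658: h=12, probe 12,13 -> slot 13
253: h=15, probe 15,16 -> slot 16
590: h=12, probe 12,13,16,4 -> slot 4
449: h=7 -> slot 7
743: h=12, probe 12,13,16,4,11 -> slot 11
159: h=6 -> slot 6
Table: [-, -, -, -, 590, -, 159, 449, -, -, -, 743, 760, 658, -, 304, 253]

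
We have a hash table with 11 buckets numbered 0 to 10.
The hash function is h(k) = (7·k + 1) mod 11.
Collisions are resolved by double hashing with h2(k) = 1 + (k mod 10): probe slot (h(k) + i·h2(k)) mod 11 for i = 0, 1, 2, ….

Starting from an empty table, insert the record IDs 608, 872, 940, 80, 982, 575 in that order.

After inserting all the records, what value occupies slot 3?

872

Insert 608: h=0, slot 0 empty -> index 0.
Insert 872: h=0, h2=3, slot 0 occupied -> index 3.
Insert 940: h=3, h2=1, slot 3 occupied -> index 4.
Insert 80: h=0, h2=1, slot 0 occupied -> index 1.
Insert 982: h=0, h2=3, slots 0,3 occupied -> index 6.
Insert 575: h=0, h2=6, slots 0,6,1 occupied -> index 7.
Table: [608, 80, ., 872, 940, ., 982, 575, ., ., .]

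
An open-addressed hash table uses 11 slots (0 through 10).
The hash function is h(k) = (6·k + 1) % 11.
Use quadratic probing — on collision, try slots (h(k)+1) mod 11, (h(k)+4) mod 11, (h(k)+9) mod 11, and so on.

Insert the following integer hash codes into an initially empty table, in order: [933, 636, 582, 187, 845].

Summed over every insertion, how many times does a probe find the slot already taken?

933: h=0 → slot 0
636: h=0, probe 0,1 → slot 1
582: h=6 → slot 6
187: h=1, probe 1,2 → slot 2
845: h=0, probe 0,1,4 → slot 4
Table: [933, 636, 187, ∅, 845, ∅, 582, ∅, ∅, ∅, ∅]

4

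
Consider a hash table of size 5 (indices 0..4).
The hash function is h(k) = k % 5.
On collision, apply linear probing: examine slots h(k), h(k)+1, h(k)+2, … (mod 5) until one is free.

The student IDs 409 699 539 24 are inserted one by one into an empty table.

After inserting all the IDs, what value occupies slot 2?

Insert 409: h=4, slot 4 empty → index 4.
Insert 699: h=4, slot 4 occupied → index 0.
Insert 539: h=4, slots 4,0 occupied → index 1.
Insert 24: h=4, slots 4,0,1 occupied → index 2.
Table: [699, 539, 24, -, 409]

24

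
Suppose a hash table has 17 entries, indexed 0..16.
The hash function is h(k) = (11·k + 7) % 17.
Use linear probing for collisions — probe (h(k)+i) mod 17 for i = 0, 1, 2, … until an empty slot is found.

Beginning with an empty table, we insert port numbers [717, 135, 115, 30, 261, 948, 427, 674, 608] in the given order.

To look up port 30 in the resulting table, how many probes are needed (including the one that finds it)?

2

717 hashes to 6; slot 6 is free => place at 6.
135 hashes to 13; slot 13 is free => place at 13.
115 hashes to 14; slot 14 is free => place at 14.
30 hashes to 14; 14 taken => place at 15.
261 hashes to 5; slot 5 is free => place at 5.
948 hashes to 14; 14,15 taken => place at 16.
427 hashes to 12; slot 12 is free => place at 12.
674 hashes to 9; slot 9 is free => place at 9.
608 hashes to 14; 14,15,16 taken => place at 0.
Table: [608, _, _, _, _, 261, 717, _, _, 674, _, _, 427, 135, 115, 30, 948]
Lookup 30: h=14, probe 14,15 → found at 15.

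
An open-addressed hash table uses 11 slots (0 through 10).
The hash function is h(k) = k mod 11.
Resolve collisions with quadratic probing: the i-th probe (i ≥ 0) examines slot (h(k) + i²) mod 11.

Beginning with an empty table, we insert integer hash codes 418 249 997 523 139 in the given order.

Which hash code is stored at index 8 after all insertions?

418 hashes to 0; slot 0 is free -> place at 0.
249 hashes to 7; slot 7 is free -> place at 7.
997 hashes to 7; 7 taken -> place at 8.
523 hashes to 6; slot 6 is free -> place at 6.
139 hashes to 7; 7,8,0 taken -> place at 5.
Table: [418, ., ., ., ., 139, 523, 249, 997, ., .]

997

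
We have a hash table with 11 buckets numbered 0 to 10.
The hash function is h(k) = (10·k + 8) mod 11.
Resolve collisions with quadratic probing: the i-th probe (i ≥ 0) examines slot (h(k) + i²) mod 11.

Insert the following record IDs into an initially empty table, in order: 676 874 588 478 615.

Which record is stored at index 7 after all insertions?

588

Insert 676: h=3, slot 3 empty => index 3.
Insert 874: h=3, slot 3 occupied => index 4.
Insert 588: h=3, slots 3,4 occupied => index 7.
Insert 478: h=3, slots 3,4,7 occupied => index 1.
Insert 615: h=9, slot 9 empty => index 9.
Table: [., 478, ., 676, 874, ., ., 588, ., 615, .]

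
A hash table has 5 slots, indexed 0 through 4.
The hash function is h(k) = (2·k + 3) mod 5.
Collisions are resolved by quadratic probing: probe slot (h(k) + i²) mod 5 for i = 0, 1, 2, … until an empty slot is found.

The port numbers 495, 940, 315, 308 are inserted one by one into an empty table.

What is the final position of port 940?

4

495: h=3 -> slot 3
940: h=3, probe 3,4 -> slot 4
315: h=3, probe 3,4,2 -> slot 2
308: h=4, probe 4,0 -> slot 0
Table: [308, _, 315, 495, 940]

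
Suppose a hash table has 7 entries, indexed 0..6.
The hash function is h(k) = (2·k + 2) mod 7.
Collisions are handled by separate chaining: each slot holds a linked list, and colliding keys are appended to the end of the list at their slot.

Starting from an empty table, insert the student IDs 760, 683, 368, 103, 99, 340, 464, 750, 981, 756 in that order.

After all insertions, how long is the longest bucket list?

4

Insert 760: h=3, bucket 3 empty -> new chain.
Insert 683: h=3, bucket 3 nonempty -> append to chain.
Insert 368: h=3, bucket 3 nonempty -> append to chain.
Insert 103: h=5, bucket 5 empty -> new chain.
Insert 99: h=4, bucket 4 empty -> new chain.
Insert 340: h=3, bucket 3 nonempty -> append to chain.
Insert 464: h=6, bucket 6 empty -> new chain.
Insert 750: h=4, bucket 4 nonempty -> append to chain.
Insert 981: h=4, bucket 4 nonempty -> append to chain.
Insert 756: h=2, bucket 2 empty -> new chain.
Final buckets:
0: —
1: —
2: 756
3: 760 -> 683 -> 368 -> 340
4: 99 -> 750 -> 981
5: 103
6: 464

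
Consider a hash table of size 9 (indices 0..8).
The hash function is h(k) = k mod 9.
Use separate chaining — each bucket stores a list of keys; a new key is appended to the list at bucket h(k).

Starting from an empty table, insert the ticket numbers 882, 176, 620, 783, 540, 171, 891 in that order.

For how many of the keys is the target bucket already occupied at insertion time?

Insert 882: h=0, bucket 0 empty -> new chain.
Insert 176: h=5, bucket 5 empty -> new chain.
Insert 620: h=8, bucket 8 empty -> new chain.
Insert 783: h=0, bucket 0 nonempty -> append to chain.
Insert 540: h=0, bucket 0 nonempty -> append to chain.
Insert 171: h=0, bucket 0 nonempty -> append to chain.
Insert 891: h=0, bucket 0 nonempty -> append to chain.
Final buckets:
0: 882 -> 783 -> 540 -> 171 -> 891
1: _
2: _
3: _
4: _
5: 176
6: _
7: _
8: 620

4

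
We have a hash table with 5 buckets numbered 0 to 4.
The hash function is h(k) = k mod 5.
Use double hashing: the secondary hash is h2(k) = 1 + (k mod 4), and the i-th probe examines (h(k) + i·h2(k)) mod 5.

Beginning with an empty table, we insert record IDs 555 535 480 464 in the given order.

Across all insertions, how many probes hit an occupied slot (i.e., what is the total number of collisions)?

555 hashes to 0; slot 0 is free => place at 0.
535 hashes to 0, h2=4; 0 taken => place at 4.
480 hashes to 0, h2=1; 0 taken => place at 1.
464 hashes to 4, h2=1; 4,0,1 taken => place at 2.
Table: [555, 480, 464, ∅, 535]

5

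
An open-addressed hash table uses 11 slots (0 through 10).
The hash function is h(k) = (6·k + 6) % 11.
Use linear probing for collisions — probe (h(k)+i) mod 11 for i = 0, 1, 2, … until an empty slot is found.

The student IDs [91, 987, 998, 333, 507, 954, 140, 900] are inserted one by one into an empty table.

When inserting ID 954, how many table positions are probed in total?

91 hashes to 2; slot 2 is free → place at 2.
987 hashes to 10; slot 10 is free → place at 10.
998 hashes to 10; 10 taken → place at 0.
333 hashes to 2; 2 taken → place at 3.
507 hashes to 1; slot 1 is free → place at 1.
954 hashes to 10; 10,0,1,2,3 taken → place at 4.
140 hashes to 10; 10,0,1,2,3,4 taken → place at 5.
900 hashes to 5; 5 taken → place at 6.
Table: [998, 507, 91, 333, 954, 140, 900, ∅, ∅, ∅, 987]

6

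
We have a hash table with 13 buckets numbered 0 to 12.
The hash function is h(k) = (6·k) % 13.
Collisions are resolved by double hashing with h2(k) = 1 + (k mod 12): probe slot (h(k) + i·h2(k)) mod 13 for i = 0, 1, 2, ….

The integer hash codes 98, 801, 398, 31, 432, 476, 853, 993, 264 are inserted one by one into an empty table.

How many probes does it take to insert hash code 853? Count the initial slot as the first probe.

2

98: h=3 -> slot 3
801: h=9 -> slot 9
398: h=9, h2=3, probe 9,12 -> slot 12
31: h=4 -> slot 4
432: h=5 -> slot 5
476: h=9, h2=9, probe 9,5,1 -> slot 1
853: h=9, h2=2, probe 9,11 -> slot 11
993: h=4, h2=10, probe 4,1,11,8 -> slot 8
264: h=11, h2=1, probe 11,12,0 -> slot 0
Table: [264, 476, —, 98, 31, 432, —, —, 993, 801, —, 853, 398]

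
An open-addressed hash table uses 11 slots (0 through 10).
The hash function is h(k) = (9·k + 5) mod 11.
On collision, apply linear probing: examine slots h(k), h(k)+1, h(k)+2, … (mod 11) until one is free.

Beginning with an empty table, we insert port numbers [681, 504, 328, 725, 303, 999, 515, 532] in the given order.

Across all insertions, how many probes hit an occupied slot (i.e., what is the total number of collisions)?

Insert 681: h=7, slot 7 empty -> index 7.
Insert 504: h=9, slot 9 empty -> index 9.
Insert 328: h=9, slot 9 occupied -> index 10.
Insert 725: h=7, slot 7 occupied -> index 8.
Insert 303: h=4, slot 4 empty -> index 4.
Insert 999: h=9, slots 9,10 occupied -> index 0.
Insert 515: h=9, slots 9,10,0 occupied -> index 1.
Insert 532: h=8, slots 8,9,10,0,1 occupied -> index 2.
Table: [999, 515, 532, -, 303, -, -, 681, 725, 504, 328]

12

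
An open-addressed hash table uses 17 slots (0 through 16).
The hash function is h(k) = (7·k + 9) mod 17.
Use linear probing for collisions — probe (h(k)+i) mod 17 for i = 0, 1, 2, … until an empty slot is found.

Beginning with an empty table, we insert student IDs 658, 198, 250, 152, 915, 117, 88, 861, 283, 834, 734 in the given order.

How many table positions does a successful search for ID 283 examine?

4

658: h=8 -> slot 8
198: h=1 -> slot 1
250: h=8, probe 8,9 -> slot 9
152: h=2 -> slot 2
915: h=5 -> slot 5
117: h=12 -> slot 12
88: h=13 -> slot 13
861: h=1, probe 1,2,3 -> slot 3
283: h=1, probe 1,2,3,4 -> slot 4
834: h=16 -> slot 16
734: h=13, probe 13,14 -> slot 14
Table: [., 198, 152, 861, 283, 915, ., ., 658, 250, ., ., 117, 88, 734, ., 834]
Lookup 283: h=1, probe 1,2,3,4 → found at 4.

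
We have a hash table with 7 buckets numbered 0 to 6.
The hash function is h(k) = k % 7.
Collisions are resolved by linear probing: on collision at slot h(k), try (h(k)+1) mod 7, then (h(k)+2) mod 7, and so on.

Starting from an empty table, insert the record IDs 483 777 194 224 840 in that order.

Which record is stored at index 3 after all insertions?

Insert 483: h=0, slot 0 empty → index 0.
Insert 777: h=0, slot 0 occupied → index 1.
Insert 194: h=5, slot 5 empty → index 5.
Insert 224: h=0, slots 0,1 occupied → index 2.
Insert 840: h=0, slots 0,1,2 occupied → index 3.
Table: [483, 777, 224, 840, _, 194, _]

840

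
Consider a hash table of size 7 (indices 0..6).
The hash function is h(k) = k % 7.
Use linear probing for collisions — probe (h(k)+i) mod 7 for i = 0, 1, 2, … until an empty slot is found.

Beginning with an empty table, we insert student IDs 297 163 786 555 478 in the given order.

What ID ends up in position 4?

297 hashes to 3; slot 3 is free → place at 3.
163 hashes to 2; slot 2 is free → place at 2.
786 hashes to 2; 2,3 taken → place at 4.
555 hashes to 2; 2,3,4 taken → place at 5.
478 hashes to 2; 2,3,4,5 taken → place at 6.
Table: [-, -, 163, 297, 786, 555, 478]

786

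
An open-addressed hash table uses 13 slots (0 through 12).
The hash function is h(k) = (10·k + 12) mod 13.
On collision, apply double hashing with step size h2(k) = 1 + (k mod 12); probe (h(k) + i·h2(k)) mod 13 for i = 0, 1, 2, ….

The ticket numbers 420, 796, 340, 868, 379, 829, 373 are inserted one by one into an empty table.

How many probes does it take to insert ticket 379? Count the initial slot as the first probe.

2

420: h=0 => slot 0
796: h=3 => slot 3
340: h=6 => slot 6
868: h=8 => slot 8
379: h=6, h2=8, probe 6,1 => slot 1
829: h=8, h2=2, probe 8,10 => slot 10
373: h=11 => slot 11
Table: [420, 379, ∅, 796, ∅, ∅, 340, ∅, 868, ∅, 829, 373, ∅]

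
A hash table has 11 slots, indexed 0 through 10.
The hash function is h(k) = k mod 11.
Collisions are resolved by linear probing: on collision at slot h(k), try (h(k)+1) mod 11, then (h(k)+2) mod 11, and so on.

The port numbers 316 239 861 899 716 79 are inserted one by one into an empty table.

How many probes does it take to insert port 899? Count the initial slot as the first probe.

3

Insert 316: h=8, slot 8 empty => index 8.
Insert 239: h=8, slot 8 occupied => index 9.
Insert 861: h=3, slot 3 empty => index 3.
Insert 899: h=8, slots 8,9 occupied => index 10.
Insert 716: h=1, slot 1 empty => index 1.
Insert 79: h=2, slot 2 empty => index 2.
Table: [_, 716, 79, 861, _, _, _, _, 316, 239, 899]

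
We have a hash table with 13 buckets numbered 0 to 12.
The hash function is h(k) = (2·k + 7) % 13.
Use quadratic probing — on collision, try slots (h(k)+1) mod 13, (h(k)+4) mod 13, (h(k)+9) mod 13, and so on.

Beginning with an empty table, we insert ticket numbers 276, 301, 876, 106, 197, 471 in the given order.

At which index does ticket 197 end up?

276: h=0 -> slot 0
301: h=11 -> slot 11
876: h=4 -> slot 4
106: h=11, probe 11,12 -> slot 12
197: h=11, probe 11,12,2 -> slot 2
471: h=0, probe 0,1 -> slot 1
Table: [276, 471, 197, ∅, 876, ∅, ∅, ∅, ∅, ∅, ∅, 301, 106]

2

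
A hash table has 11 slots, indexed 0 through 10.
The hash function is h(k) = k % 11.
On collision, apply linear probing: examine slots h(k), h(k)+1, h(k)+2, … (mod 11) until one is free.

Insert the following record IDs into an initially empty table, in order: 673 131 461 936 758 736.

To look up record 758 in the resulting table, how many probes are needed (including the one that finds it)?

5

Insert 673: h=2, slot 2 empty → index 2.
Insert 131: h=10, slot 10 empty → index 10.
Insert 461: h=10, slot 10 occupied → index 0.
Insert 936: h=1, slot 1 empty → index 1.
Insert 758: h=10, slots 10,0,1,2 occupied → index 3.
Insert 736: h=10, slots 10,0,1,2,3 occupied → index 4.
Table: [461, 936, 673, 758, 736, ∅, ∅, ∅, ∅, ∅, 131]
Lookup 758: h=10, probe 10,0,1,2,3 → found at 3.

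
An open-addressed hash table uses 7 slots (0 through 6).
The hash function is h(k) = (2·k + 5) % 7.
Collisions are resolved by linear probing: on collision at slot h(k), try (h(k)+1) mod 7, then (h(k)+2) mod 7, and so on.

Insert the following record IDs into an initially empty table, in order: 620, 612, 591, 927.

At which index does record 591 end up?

620: h=6 -> slot 6
612: h=4 -> slot 4
591: h=4, probe 4,5 -> slot 5
927: h=4, probe 4,5,6,0 -> slot 0
Table: [927, -, -, -, 612, 591, 620]

5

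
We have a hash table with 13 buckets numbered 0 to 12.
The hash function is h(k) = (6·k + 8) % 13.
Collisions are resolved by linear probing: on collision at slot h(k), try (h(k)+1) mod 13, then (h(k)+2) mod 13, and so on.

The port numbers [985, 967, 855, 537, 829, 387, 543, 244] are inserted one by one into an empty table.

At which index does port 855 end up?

4

985: h=3 -> slot 3
967: h=12 -> slot 12
855: h=3, probe 3,4 -> slot 4
537: h=6 -> slot 6
829: h=3, probe 3,4,5 -> slot 5
387: h=3, probe 3,4,5,6,7 -> slot 7
543: h=3, probe 3,4,5,6,7,8 -> slot 8
244: h=3, probe 3,4,5,6,7,8,9 -> slot 9
Table: [_, _, _, 985, 855, 829, 537, 387, 543, 244, _, _, 967]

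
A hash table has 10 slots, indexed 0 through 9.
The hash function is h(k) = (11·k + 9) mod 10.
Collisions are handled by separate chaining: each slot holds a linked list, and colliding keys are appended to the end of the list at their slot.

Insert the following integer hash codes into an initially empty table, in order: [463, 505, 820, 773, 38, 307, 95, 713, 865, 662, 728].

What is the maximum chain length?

3

Insert 463: h=2, bucket 2 empty → new chain.
Insert 505: h=4, bucket 4 empty → new chain.
Insert 820: h=9, bucket 9 empty → new chain.
Insert 773: h=2, bucket 2 nonempty → append to chain.
Insert 38: h=7, bucket 7 empty → new chain.
Insert 307: h=6, bucket 6 empty → new chain.
Insert 95: h=4, bucket 4 nonempty → append to chain.
Insert 713: h=2, bucket 2 nonempty → append to chain.
Insert 865: h=4, bucket 4 nonempty → append to chain.
Insert 662: h=1, bucket 1 empty → new chain.
Insert 728: h=7, bucket 7 nonempty → append to chain.
Final buckets:
0: -
1: 662
2: 463 -> 773 -> 713
3: -
4: 505 -> 95 -> 865
5: -
6: 307
7: 38 -> 728
8: -
9: 820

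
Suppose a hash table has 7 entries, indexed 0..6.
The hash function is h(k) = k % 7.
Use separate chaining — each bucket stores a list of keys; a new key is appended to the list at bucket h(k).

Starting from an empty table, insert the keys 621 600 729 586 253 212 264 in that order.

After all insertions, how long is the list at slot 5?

Insert 621: h=5, bucket 5 empty -> new chain.
Insert 600: h=5, bucket 5 nonempty -> append to chain.
Insert 729: h=1, bucket 1 empty -> new chain.
Insert 586: h=5, bucket 5 nonempty -> append to chain.
Insert 253: h=1, bucket 1 nonempty -> append to chain.
Insert 212: h=2, bucket 2 empty -> new chain.
Insert 264: h=5, bucket 5 nonempty -> append to chain.
Final buckets:
0: _
1: 729 -> 253
2: 212
3: _
4: _
5: 621 -> 600 -> 586 -> 264
6: _

4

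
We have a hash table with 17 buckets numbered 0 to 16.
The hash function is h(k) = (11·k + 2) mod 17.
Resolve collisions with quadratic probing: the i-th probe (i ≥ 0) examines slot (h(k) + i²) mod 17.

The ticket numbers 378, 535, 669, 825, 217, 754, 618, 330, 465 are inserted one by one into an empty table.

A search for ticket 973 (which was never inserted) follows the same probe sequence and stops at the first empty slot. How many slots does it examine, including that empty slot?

2

378 hashes to 12; slot 12 is free -> place at 12.
535 hashes to 5; slot 5 is free -> place at 5.
669 hashes to 0; slot 0 is free -> place at 0.
825 hashes to 16; slot 16 is free -> place at 16.
217 hashes to 9; slot 9 is free -> place at 9.
754 hashes to 0; 0 taken -> place at 1.
618 hashes to 0; 0,1 taken -> place at 4.
330 hashes to 11; slot 11 is free -> place at 11.
465 hashes to 0; 0,1,4,9,16 taken -> place at 8.
Table: [669, 754, -, -, 618, 535, -, -, 465, 217, -, 330, 378, -, -, -, 825]
Lookup 973: h=12, probe 12,13 → slot 13 empty, not found.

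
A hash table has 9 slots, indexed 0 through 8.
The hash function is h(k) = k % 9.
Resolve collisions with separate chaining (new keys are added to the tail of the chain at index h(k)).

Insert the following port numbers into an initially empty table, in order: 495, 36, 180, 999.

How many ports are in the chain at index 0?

4

Insert 495: h=0, bucket 0 empty → new chain.
Insert 36: h=0, bucket 0 nonempty → append to chain.
Insert 180: h=0, bucket 0 nonempty → append to chain.
Insert 999: h=0, bucket 0 nonempty → append to chain.
Final buckets:
0: 495 -> 36 -> 180 -> 999
1: .
2: .
3: .
4: .
5: .
6: .
7: .
8: .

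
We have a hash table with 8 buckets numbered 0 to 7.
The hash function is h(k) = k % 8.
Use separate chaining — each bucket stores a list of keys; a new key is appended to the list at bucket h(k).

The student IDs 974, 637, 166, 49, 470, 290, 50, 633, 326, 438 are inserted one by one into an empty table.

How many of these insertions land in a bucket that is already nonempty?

974 -> bucket 6
637 -> bucket 5
166 -> bucket 6 (collision)
49 -> bucket 1
470 -> bucket 6 (collision)
290 -> bucket 2
50 -> bucket 2 (collision)
633 -> bucket 1 (collision)
326 -> bucket 6 (collision)
438 -> bucket 6 (collision)
Final buckets:
0: .
1: 49 -> 633
2: 290 -> 50
3: .
4: .
5: 637
6: 974 -> 166 -> 470 -> 326 -> 438
7: .

6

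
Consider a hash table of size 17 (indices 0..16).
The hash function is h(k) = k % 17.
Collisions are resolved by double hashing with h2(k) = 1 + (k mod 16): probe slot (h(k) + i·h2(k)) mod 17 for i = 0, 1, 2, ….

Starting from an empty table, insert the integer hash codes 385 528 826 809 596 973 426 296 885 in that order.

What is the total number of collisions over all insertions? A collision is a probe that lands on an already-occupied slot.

385: h=11 => slot 11
528: h=1 => slot 1
826: h=10 => slot 10
809: h=10, h2=10, probe 10,3 => slot 3
596: h=1, h2=5, probe 1,6 => slot 6
973: h=4 => slot 4
426: h=1, h2=11, probe 1,12 => slot 12
296: h=7 => slot 7
885: h=1, h2=6, probe 1,7,13 => slot 13
Table: [., 528, ., 809, 973, ., 596, 296, ., ., 826, 385, 426, 885, ., ., .]

5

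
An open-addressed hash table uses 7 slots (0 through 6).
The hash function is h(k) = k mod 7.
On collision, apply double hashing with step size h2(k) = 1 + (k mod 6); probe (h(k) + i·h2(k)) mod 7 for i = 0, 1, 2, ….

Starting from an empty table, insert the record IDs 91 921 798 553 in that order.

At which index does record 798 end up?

1

91 hashes to 0; slot 0 is free -> place at 0.
921 hashes to 4; slot 4 is free -> place at 4.
798 hashes to 0, h2=1; 0 taken -> place at 1.
553 hashes to 0, h2=2; 0 taken -> place at 2.
Table: [91, 798, 553, -, 921, -, -]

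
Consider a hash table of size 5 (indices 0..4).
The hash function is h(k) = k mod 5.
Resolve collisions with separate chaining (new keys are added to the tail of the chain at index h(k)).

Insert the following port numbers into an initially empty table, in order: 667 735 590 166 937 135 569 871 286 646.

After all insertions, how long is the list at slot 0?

3

Insert 667: h=2, bucket 2 empty → new chain.
Insert 735: h=0, bucket 0 empty → new chain.
Insert 590: h=0, bucket 0 nonempty → append to chain.
Insert 166: h=1, bucket 1 empty → new chain.
Insert 937: h=2, bucket 2 nonempty → append to chain.
Insert 135: h=0, bucket 0 nonempty → append to chain.
Insert 569: h=4, bucket 4 empty → new chain.
Insert 871: h=1, bucket 1 nonempty → append to chain.
Insert 286: h=1, bucket 1 nonempty → append to chain.
Insert 646: h=1, bucket 1 nonempty → append to chain.
Final buckets:
0: 735 -> 590 -> 135
1: 166 -> 871 -> 286 -> 646
2: 667 -> 937
3: _
4: 569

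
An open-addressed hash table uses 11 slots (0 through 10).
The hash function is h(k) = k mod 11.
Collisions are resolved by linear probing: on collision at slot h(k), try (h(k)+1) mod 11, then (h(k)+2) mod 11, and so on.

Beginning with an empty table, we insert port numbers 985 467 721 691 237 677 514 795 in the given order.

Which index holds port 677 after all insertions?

985: h=6 => slot 6
467: h=5 => slot 5
721: h=6, probe 6,7 => slot 7
691: h=9 => slot 9
237: h=6, probe 6,7,8 => slot 8
677: h=6, probe 6,7,8,9,10 => slot 10
514: h=8, probe 8,9,10,0 => slot 0
795: h=3 => slot 3
Table: [514, -, -, 795, -, 467, 985, 721, 237, 691, 677]

10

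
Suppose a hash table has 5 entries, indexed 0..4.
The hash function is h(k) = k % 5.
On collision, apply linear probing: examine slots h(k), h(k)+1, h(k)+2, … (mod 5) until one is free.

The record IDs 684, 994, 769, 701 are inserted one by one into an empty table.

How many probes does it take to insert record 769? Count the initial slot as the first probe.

684 hashes to 4; slot 4 is free -> place at 4.
994 hashes to 4; 4 taken -> place at 0.
769 hashes to 4; 4,0 taken -> place at 1.
701 hashes to 1; 1 taken -> place at 2.
Table: [994, 769, 701, -, 684]

3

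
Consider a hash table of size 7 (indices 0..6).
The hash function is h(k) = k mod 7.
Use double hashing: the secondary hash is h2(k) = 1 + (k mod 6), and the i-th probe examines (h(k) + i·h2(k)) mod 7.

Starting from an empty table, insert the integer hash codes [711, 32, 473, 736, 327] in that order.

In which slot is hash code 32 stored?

711 hashes to 4; slot 4 is free -> place at 4.
32 hashes to 4, h2=3; 4 taken -> place at 0.
473 hashes to 4, h2=6; 4 taken -> place at 3.
736 hashes to 1; slot 1 is free -> place at 1.
327 hashes to 5; slot 5 is free -> place at 5.
Table: [32, 736, _, 473, 711, 327, _]

0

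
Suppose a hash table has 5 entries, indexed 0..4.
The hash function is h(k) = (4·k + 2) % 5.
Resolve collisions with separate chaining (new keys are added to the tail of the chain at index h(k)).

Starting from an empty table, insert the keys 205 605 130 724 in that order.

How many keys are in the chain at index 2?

205 → bucket 2
605 → bucket 2 (collision)
130 → bucket 2 (collision)
724 → bucket 3
Final buckets:
0: —
1: —
2: 205 -> 605 -> 130
3: 724
4: —

3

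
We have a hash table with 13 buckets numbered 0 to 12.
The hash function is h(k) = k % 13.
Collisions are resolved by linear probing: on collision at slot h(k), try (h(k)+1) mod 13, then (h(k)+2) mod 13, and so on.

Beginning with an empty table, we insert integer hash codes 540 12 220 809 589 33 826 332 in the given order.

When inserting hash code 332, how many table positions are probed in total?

Insert 540: h=7, slot 7 empty -> index 7.
Insert 12: h=12, slot 12 empty -> index 12.
Insert 220: h=12, slot 12 occupied -> index 0.
Insert 809: h=3, slot 3 empty -> index 3.
Insert 589: h=4, slot 4 empty -> index 4.
Insert 33: h=7, slot 7 occupied -> index 8.
Insert 826: h=7, slots 7,8 occupied -> index 9.
Insert 332: h=7, slots 7,8,9 occupied -> index 10.
Table: [220, ∅, ∅, 809, 589, ∅, ∅, 540, 33, 826, 332, ∅, 12]

4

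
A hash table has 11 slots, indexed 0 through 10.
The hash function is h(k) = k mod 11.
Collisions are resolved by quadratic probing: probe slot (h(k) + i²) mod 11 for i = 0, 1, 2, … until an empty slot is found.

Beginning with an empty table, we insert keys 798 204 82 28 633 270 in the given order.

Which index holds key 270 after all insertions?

798 hashes to 6; slot 6 is free -> place at 6.
204 hashes to 6; 6 taken -> place at 7.
82 hashes to 5; slot 5 is free -> place at 5.
28 hashes to 6; 6,7 taken -> place at 10.
633 hashes to 6; 6,7,10 taken -> place at 4.
270 hashes to 6; 6,7,10,4 taken -> place at 0.
Table: [270, ., ., ., 633, 82, 798, 204, ., ., 28]

0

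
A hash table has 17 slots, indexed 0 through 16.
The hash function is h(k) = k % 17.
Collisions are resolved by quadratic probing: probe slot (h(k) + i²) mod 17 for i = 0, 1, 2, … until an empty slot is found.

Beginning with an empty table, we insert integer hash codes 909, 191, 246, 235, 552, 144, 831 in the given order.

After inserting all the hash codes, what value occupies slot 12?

552

Insert 909: h=8, slot 8 empty -> index 8.
Insert 191: h=4, slot 4 empty -> index 4.
Insert 246: h=8, slot 8 occupied -> index 9.
Insert 235: h=14, slot 14 empty -> index 14.
Insert 552: h=8, slots 8,9 occupied -> index 12.
Insert 144: h=8, slots 8,9,12 occupied -> index 0.
Insert 831: h=15, slot 15 empty -> index 15.
Table: [144, _, _, _, 191, _, _, _, 909, 246, _, _, 552, _, 235, 831, _]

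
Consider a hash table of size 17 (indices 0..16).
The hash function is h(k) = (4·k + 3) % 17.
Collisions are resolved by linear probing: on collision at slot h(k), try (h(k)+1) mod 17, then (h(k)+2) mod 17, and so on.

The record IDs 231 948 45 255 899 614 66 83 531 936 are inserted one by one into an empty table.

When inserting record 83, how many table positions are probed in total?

231 hashes to 9; slot 9 is free → place at 9.
948 hashes to 4; slot 4 is free → place at 4.
45 hashes to 13; slot 13 is free → place at 13.
255 hashes to 3; slot 3 is free → place at 3.
899 hashes to 12; slot 12 is free → place at 12.
614 hashes to 11; slot 11 is free → place at 11.
66 hashes to 12; 12,13 taken → place at 14.
83 hashes to 12; 12,13,14 taken → place at 15.
531 hashes to 2; slot 2 is free → place at 2.
936 hashes to 7; slot 7 is free → place at 7.
Table: [∅, ∅, 531, 255, 948, ∅, ∅, 936, ∅, 231, ∅, 614, 899, 45, 66, 83, ∅]

4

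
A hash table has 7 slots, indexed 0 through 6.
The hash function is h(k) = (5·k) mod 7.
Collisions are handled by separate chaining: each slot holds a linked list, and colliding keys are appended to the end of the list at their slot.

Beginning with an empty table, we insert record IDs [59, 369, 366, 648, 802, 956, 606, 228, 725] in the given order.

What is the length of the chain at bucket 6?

59 -> bucket 1
369 -> bucket 4
366 -> bucket 3
648 -> bucket 6
802 -> bucket 6 (collision)
956 -> bucket 6 (collision)
606 -> bucket 6 (collision)
228 -> bucket 6 (collision)
725 -> bucket 6 (collision)
Final buckets:
0: .
1: 59
2: .
3: 366
4: 369
5: .
6: 648 -> 802 -> 956 -> 606 -> 228 -> 725

6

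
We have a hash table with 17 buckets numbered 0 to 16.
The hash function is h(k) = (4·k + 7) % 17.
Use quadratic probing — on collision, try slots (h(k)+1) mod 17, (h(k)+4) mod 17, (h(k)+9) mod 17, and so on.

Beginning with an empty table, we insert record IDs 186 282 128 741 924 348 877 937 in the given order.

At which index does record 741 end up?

14

Insert 186: h=3, slot 3 empty → index 3.
Insert 282: h=13, slot 13 empty → index 13.
Insert 128: h=9, slot 9 empty → index 9.
Insert 741: h=13, slot 13 occupied → index 14.
Insert 924: h=14, slot 14 occupied → index 15.
Insert 348: h=5, slot 5 empty → index 5.
Insert 877: h=13, slots 13,14 occupied → index 0.
Insert 937: h=15, slot 15 occupied → index 16.
Table: [877, _, _, 186, _, 348, _, _, _, 128, _, _, _, 282, 741, 924, 937]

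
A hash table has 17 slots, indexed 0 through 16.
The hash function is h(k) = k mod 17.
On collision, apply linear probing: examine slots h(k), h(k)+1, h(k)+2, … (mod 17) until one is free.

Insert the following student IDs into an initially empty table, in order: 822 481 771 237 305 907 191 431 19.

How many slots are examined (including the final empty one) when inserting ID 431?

822 hashes to 6; slot 6 is free → place at 6.
481 hashes to 5; slot 5 is free → place at 5.
771 hashes to 6; 6 taken → place at 7.
237 hashes to 16; slot 16 is free → place at 16.
305 hashes to 16; 16 taken → place at 0.
907 hashes to 6; 6,7 taken → place at 8.
191 hashes to 4; slot 4 is free → place at 4.
431 hashes to 6; 6,7,8 taken → place at 9.
19 hashes to 2; slot 2 is free → place at 2.
Table: [305, _, 19, _, 191, 481, 822, 771, 907, 431, _, _, _, _, _, _, 237]

4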